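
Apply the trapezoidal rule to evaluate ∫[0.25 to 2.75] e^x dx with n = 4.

f(x) = e^x
a = 0.25, b = 2.75, n = 4
h = (b - a)/n = 0.625000

Trapezoidal rule: (h/2)[f(x₀) + 2f(x₁) + 2f(x₂) + ... + f(xₙ)]

x_0 = 0.2500, f(x_0) = 1.284025, coefficient = 1
x_1 = 0.8750, f(x_1) = 2.398875, coefficient = 2
x_2 = 1.5000, f(x_2) = 4.481689, coefficient = 2
x_3 = 2.1250, f(x_3) = 8.372897, coefficient = 2
x_4 = 2.7500, f(x_4) = 15.642632, coefficient = 1

I ≈ (0.625000/2) × 47.433581 = 14.822994
Exact value: 14.358606
Error: 0.464388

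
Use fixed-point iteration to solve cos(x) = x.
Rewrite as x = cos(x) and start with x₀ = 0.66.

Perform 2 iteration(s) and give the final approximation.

Equation: cos(x) = x
Fixed-point form: x = cos(x)
x₀ = 0.66

x_1 = g(0.660000) = 0.789992
x_2 = g(0.789992) = 0.703851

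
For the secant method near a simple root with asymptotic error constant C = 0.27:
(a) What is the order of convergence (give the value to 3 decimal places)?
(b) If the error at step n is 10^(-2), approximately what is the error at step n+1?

(a) Secant method has superlinear convergence with order φ = (1+√5)/2 ≈ 1.618.
    This means |e_{n+1}| ≈ C|e_n|^1.618.

(b) With |e_n| = 10^(-2) and C = 0.27:
    |e_{n+1}| ≈ 0.27 × (10^(-2))^1.618 = 0.27 × 10^(-3.24)

(a) ≈ 1.618 (golden ratio); (b) |e_{n+1}| ≈ 1.568e-04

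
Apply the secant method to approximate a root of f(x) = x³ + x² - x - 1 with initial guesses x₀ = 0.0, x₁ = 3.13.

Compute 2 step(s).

f(x) = x³ + x² - x - 1
x₀ = 0.0, x₁ = 3.13

Secant formula: x_{n+1} = x_n - f(x_n)(x_n - x_{n-1})/(f(x_n) - f(x_{n-1}))

Iteration 1:
  f(0.000000) = -1.000000
  f(3.130000) = 36.331197
  x_2 = 3.130000 - 36.331197×(3.130000 - 0.000000)/(36.331197 - (-1.000000))
       = 0.083844
Iteration 2:
  f(3.130000) = 36.331197
  f(0.083844) = -1.076225
  x_3 = 0.083844 - (-1.076225)×(0.083844 - 3.130000)/(-1.076225 - 36.331197)
       = 0.171483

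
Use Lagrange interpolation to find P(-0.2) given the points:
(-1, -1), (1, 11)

Lagrange interpolation formula:
P(x) = Σ yᵢ × Lᵢ(x)
where Lᵢ(x) = Π_{j≠i} (x - xⱼ)/(xᵢ - xⱼ)

L_0(-0.2) = (-0.2 - 1)/(-1 - 1) = 0.600000
L_1(-0.2) = (-0.2 - (-1))/(1 - (-1)) = 0.400000

P(-0.2) = (-1)×L_0(-0.2) + 11×L_1(-0.2)
P(-0.2) = 3.800000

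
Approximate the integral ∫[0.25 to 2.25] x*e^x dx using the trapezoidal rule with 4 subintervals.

f(x) = x*e^x
a = 0.25, b = 2.25, n = 4
h = (b - a)/n = 0.500000

Trapezoidal rule: (h/2)[f(x₀) + 2f(x₁) + 2f(x₂) + ... + f(xₙ)]

x_0 = 0.2500, f(x_0) = 0.321006, coefficient = 1
x_1 = 0.7500, f(x_1) = 1.587750, coefficient = 2
x_2 = 1.2500, f(x_2) = 4.362929, coefficient = 2
x_3 = 1.7500, f(x_3) = 10.070555, coefficient = 2
x_4 = 2.2500, f(x_4) = 21.347406, coefficient = 1

I ≈ (0.500000/2) × 53.710879 = 13.427720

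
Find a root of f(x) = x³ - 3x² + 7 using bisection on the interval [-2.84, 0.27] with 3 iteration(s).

f(x) = x³ - 3x² + 7
Initial interval: [-2.84, 0.27]

Iteration 1:
  c_1 = (-2.840000 + 0.270000)/2 = -1.285000
  f(c_1) = f(-1.285000) = -0.075499
  f(a) × f(c) ≥ 0, new interval: [-1.285000, 0.270000]
Iteration 2:
  c_2 = (-1.285000 + 0.270000)/2 = -0.507500
  f(c_2) = f(-0.507500) = 6.096621
  f(a) × f(c) < 0, new interval: [-1.285000, -0.507500]
Iteration 3:
  c_3 = (-1.285000 + (-0.507500))/2 = -0.896250
  f(c_3) = f(-0.896250) = 3.870282
  f(a) × f(c) < 0, new interval: [-1.285000, -0.896250]

After 3 iteration(s), the approximation is c_3 = -0.896250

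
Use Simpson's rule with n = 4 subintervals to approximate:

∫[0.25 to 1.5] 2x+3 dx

f(x) = 2x+3
a = 0.25, b = 1.5, n = 4
h = (b - a)/n = 0.312500

Simpson's rule: (h/3)[f(x₀) + 4f(x₁) + 2f(x₂) + ... + f(xₙ)]

x_0 = 0.2500, f(x_0) = 3.500000, coefficient = 1
x_1 = 0.5625, f(x_1) = 4.125000, coefficient = 4
x_2 = 0.8750, f(x_2) = 4.750000, coefficient = 2
x_3 = 1.1875, f(x_3) = 5.375000, coefficient = 4
x_4 = 1.5000, f(x_4) = 6.000000, coefficient = 1

I ≈ (0.312500/3) × 57.000000 = 5.937500
Exact value: 5.937500
Error: 0.000000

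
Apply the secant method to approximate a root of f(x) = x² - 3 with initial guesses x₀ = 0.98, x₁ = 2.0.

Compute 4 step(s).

f(x) = x² - 3
x₀ = 0.98, x₁ = 2.0

Secant formula: x_{n+1} = x_n - f(x_n)(x_n - x_{n-1})/(f(x_n) - f(x_{n-1}))

Iteration 1:
  f(0.980000) = -2.039600
  f(2.000000) = 1.000000
  x_2 = 2.000000 - 1.000000×(2.000000 - 0.980000)/(1.000000 - (-2.039600))
       = 1.664430
Iteration 2:
  f(2.000000) = 1.000000
  f(1.664430) = -0.229674
  x_3 = 1.664430 - (-0.229674)×(1.664430 - 2.000000)/(-0.229674 - 1.000000)
       = 1.727106
Iteration 3:
  f(1.664430) = -0.229674
  f(1.727106) = -0.017104
  x_4 = 1.727106 - (-0.017104)×(1.727106 - 1.664430)/(-0.017104 - (-0.229674))
       = 1.732149
Iteration 4:
  f(1.727106) = -0.017104
  f(1.732149) = 0.000342
  x_5 = 1.732149 - 0.000342×(1.732149 - 1.727106)/(0.000342 - (-0.017104))
       = 1.732051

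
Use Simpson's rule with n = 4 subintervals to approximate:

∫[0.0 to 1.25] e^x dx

f(x) = e^x
a = 0.0, b = 1.25, n = 4
h = (b - a)/n = 0.312500

Simpson's rule: (h/3)[f(x₀) + 4f(x₁) + 2f(x₂) + ... + f(xₙ)]

x_0 = 0.0000, f(x_0) = 1.000000, coefficient = 1
x_1 = 0.3125, f(x_1) = 1.366838, coefficient = 4
x_2 = 0.6250, f(x_2) = 1.868246, coefficient = 2
x_3 = 0.9375, f(x_3) = 2.553589, coefficient = 4
x_4 = 1.2500, f(x_4) = 3.490343, coefficient = 1

I ≈ (0.312500/3) × 23.908544 = 2.490473
Exact value: 2.490343
Error: 0.000130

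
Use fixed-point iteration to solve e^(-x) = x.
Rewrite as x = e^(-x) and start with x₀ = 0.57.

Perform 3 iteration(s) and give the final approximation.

Equation: e^(-x) = x
Fixed-point form: x = e^(-x)
x₀ = 0.57

x_1 = g(0.570000) = 0.565525
x_2 = g(0.565525) = 0.568062
x_3 = g(0.568062) = 0.566623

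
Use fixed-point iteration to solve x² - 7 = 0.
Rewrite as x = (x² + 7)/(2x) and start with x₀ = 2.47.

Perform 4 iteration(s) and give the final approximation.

Equation: x² - 7 = 0
Fixed-point form: x = (x² + 7)/(2x)
x₀ = 2.47

x_1 = g(2.470000) = 2.652004
x_2 = g(2.652004) = 2.645759
x_3 = g(2.645759) = 2.645751
x_4 = g(2.645751) = 2.645751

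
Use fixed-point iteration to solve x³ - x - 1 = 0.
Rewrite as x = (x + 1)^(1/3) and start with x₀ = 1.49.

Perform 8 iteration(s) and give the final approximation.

Equation: x³ - x - 1 = 0
Fixed-point form: x = (x + 1)^(1/3)
x₀ = 1.49

x_1 = g(1.490000) = 1.355397
x_2 = g(1.355397) = 1.330520
x_3 = g(1.330520) = 1.325819
x_4 = g(1.325819) = 1.324927
x_5 = g(1.324927) = 1.324758
x_6 = g(1.324758) = 1.324726
x_7 = g(1.324726) = 1.324719
x_8 = g(1.324719) = 1.324718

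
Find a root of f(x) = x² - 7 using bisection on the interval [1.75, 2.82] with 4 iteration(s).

f(x) = x² - 7
Initial interval: [1.75, 2.82]

Iteration 1:
  c_1 = (1.750000 + 2.820000)/2 = 2.285000
  f(c_1) = f(2.285000) = -1.778775
  f(a) × f(c) ≥ 0, new interval: [2.285000, 2.820000]
Iteration 2:
  c_2 = (2.285000 + 2.820000)/2 = 2.552500
  f(c_2) = f(2.552500) = -0.484744
  f(a) × f(c) ≥ 0, new interval: [2.552500, 2.820000]
Iteration 3:
  c_3 = (2.552500 + 2.820000)/2 = 2.686250
  f(c_3) = f(2.686250) = 0.215939
  f(a) × f(c) < 0, new interval: [2.552500, 2.686250]
Iteration 4:
  c_4 = (2.552500 + 2.686250)/2 = 2.619375
  f(c_4) = f(2.619375) = -0.138875
  f(a) × f(c) ≥ 0, new interval: [2.619375, 2.686250]

After 4 iteration(s), the approximation is c_4 = 2.619375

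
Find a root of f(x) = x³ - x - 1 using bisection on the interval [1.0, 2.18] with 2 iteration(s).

f(x) = x³ - x - 1
Initial interval: [1.0, 2.18]

Iteration 1:
  c_1 = (1.000000 + 2.180000)/2 = 1.590000
  f(c_1) = f(1.590000) = 1.429679
  f(a) × f(c) < 0, new interval: [1.000000, 1.590000]
Iteration 2:
  c_2 = (1.000000 + 1.590000)/2 = 1.295000
  f(c_2) = f(1.295000) = -0.123253
  f(a) × f(c) ≥ 0, new interval: [1.295000, 1.590000]

After 2 iteration(s), the approximation is c_2 = 1.295000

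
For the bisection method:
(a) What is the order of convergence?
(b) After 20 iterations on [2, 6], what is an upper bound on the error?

(a) Bisection has linear (order 1) convergence; the error is halved each step.

(b) Error bound = (b-a)/2^n = (6 - 2)/2^{20}
    = 4/2^{20}

(a) 1 (linear); (b) error ≤ 3.81e-06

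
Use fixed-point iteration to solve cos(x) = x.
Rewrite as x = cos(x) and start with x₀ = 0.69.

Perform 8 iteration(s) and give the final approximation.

Equation: cos(x) = x
Fixed-point form: x = cos(x)
x₀ = 0.69

x_1 = g(0.690000) = 0.771246
x_2 = g(0.771246) = 0.717043
x_3 = g(0.717043) = 0.753752
x_4 = g(0.753752) = 0.729126
x_5 = g(0.729126) = 0.745757
x_6 = g(0.745757) = 0.734574
x_7 = g(0.734574) = 0.742116
x_8 = g(0.742116) = 0.737040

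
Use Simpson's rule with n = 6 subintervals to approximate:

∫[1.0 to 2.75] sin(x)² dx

f(x) = sin(x)²
a = 1.0, b = 2.75, n = 6
h = (b - a)/n = 0.291667

Simpson's rule: (h/3)[f(x₀) + 4f(x₁) + 2f(x₂) + ... + f(xₙ)]

x_0 = 1.0000, f(x_0) = 0.708073, coefficient = 1
x_1 = 1.2917, f(x_1) = 0.924089, coefficient = 4
x_2 = 1.5833, f(x_2) = 0.999843, coefficient = 2
x_3 = 1.8750, f(x_3) = 0.910280, coefficient = 4
x_4 = 2.1667, f(x_4) = 0.685022, coefficient = 2
x_5 = 2.4583, f(x_5) = 0.398570, coefficient = 4
x_6 = 2.7500, f(x_6) = 0.145665, coefficient = 1

I ≈ (0.291667/3) × 13.155223 = 1.278980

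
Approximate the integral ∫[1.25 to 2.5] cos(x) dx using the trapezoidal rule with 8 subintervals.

f(x) = cos(x)
a = 1.25, b = 2.5, n = 8
h = (b - a)/n = 0.156250

Trapezoidal rule: (h/2)[f(x₀) + 2f(x₁) + 2f(x₂) + ... + f(xₙ)]

x_0 = 1.2500, f(x_0) = 0.315322, coefficient = 1
x_1 = 1.4062, f(x_1) = 0.163805, coefficient = 2
x_2 = 1.5625, f(x_2) = 0.008296, coefficient = 2
x_3 = 1.7188, f(x_3) = -0.147414, coefficient = 2
x_4 = 1.8750, f(x_4) = -0.299534, coefficient = 2
x_5 = 2.0312, f(x_5) = -0.444355, coefficient = 2
x_6 = 2.1875, f(x_6) = -0.578349, coefficient = 2
x_7 = 2.3438, f(x_7) = -0.698253, coefficient = 2
x_8 = 2.5000, f(x_8) = -0.801144, coefficient = 1

I ≈ (0.156250/2) × -4.477428 = -0.349799
Exact value: -0.350512
Error: 0.000713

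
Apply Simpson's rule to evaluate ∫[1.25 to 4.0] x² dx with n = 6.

f(x) = x²
a = 1.25, b = 4.0, n = 6
h = (b - a)/n = 0.458333

Simpson's rule: (h/3)[f(x₀) + 4f(x₁) + 2f(x₂) + ... + f(xₙ)]

x_0 = 1.2500, f(x_0) = 1.562500, coefficient = 1
x_1 = 1.7083, f(x_1) = 2.918403, coefficient = 4
x_2 = 2.1667, f(x_2) = 4.694444, coefficient = 2
x_3 = 2.6250, f(x_3) = 6.890625, coefficient = 4
x_4 = 3.0833, f(x_4) = 9.506944, coefficient = 2
x_5 = 3.5417, f(x_5) = 12.543403, coefficient = 4
x_6 = 4.0000, f(x_6) = 16.000000, coefficient = 1

I ≈ (0.458333/3) × 135.375000 = 20.682292
Exact value: 20.682292
Error: 0.000000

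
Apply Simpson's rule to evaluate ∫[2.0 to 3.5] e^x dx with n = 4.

f(x) = e^x
a = 2.0, b = 3.5, n = 4
h = (b - a)/n = 0.375000

Simpson's rule: (h/3)[f(x₀) + 4f(x₁) + 2f(x₂) + ... + f(xₙ)]

x_0 = 2.0000, f(x_0) = 7.389056, coefficient = 1
x_1 = 2.3750, f(x_1) = 10.751013, coefficient = 4
x_2 = 2.7500, f(x_2) = 15.642632, coefficient = 2
x_3 = 3.1250, f(x_3) = 22.759895, coefficient = 4
x_4 = 3.5000, f(x_4) = 33.115452, coefficient = 1

I ≈ (0.375000/3) × 205.833405 = 25.729176
Exact value: 25.726396
Error: 0.002780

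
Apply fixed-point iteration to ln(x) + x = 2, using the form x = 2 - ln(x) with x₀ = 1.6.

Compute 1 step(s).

Equation: ln(x) + x = 2
Fixed-point form: x = 2 - ln(x)
x₀ = 1.6

x_1 = g(1.600000) = 1.529996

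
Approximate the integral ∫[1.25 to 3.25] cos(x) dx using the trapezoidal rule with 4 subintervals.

f(x) = cos(x)
a = 1.25, b = 3.25, n = 4
h = (b - a)/n = 0.500000

Trapezoidal rule: (h/2)[f(x₀) + 2f(x₁) + 2f(x₂) + ... + f(xₙ)]

x_0 = 1.2500, f(x_0) = 0.315322, coefficient = 1
x_1 = 1.7500, f(x_1) = -0.178246, coefficient = 2
x_2 = 2.2500, f(x_2) = -0.628174, coefficient = 2
x_3 = 2.7500, f(x_3) = -0.924302, coefficient = 2
x_4 = 3.2500, f(x_4) = -0.994130, coefficient = 1

I ≈ (0.500000/2) × -4.140251 = -1.035063
Exact value: -1.057180
Error: 0.022117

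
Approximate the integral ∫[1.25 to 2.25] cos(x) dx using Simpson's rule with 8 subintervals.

f(x) = cos(x)
a = 1.25, b = 2.25, n = 8
h = (b - a)/n = 0.125000

Simpson's rule: (h/3)[f(x₀) + 4f(x₁) + 2f(x₂) + ... + f(xₙ)]

x_0 = 1.2500, f(x_0) = 0.315322, coefficient = 1
x_1 = 1.3750, f(x_1) = 0.194548, coefficient = 4
x_2 = 1.5000, f(x_2) = 0.070737, coefficient = 2
x_3 = 1.6250, f(x_3) = -0.054177, coefficient = 4
x_4 = 1.7500, f(x_4) = -0.178246, coefficient = 2
x_5 = 1.8750, f(x_5) = -0.299534, coefficient = 4
x_6 = 2.0000, f(x_6) = -0.416147, coefficient = 2
x_7 = 2.1250, f(x_7) = -0.526266, coefficient = 4
x_8 = 2.2500, f(x_8) = -0.628174, coefficient = 1

I ≈ (0.125000/3) × -4.101880 = -0.170912
Exact value: -0.170911
Error: 0.000000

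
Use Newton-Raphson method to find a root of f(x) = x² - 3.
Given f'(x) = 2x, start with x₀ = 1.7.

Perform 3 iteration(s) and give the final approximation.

f(x) = x² - 3
f'(x) = 2x
x₀ = 1.7

Newton-Raphson formula: x_{n+1} = x_n - f(x_n)/f'(x_n)

Iteration 1:
  f(1.700000) = -0.110000
  f'(1.700000) = 3.400000
  x_1 = 1.700000 - (-0.110000)/3.400000 = 1.732353
Iteration 2:
  f(1.732353) = 0.001047
  f'(1.732353) = 3.464706
  x_2 = 1.732353 - 0.001047/3.464706 = 1.732051
Iteration 3:
  f(1.732051) = 0.000000
  f'(1.732051) = 3.464102
  x_3 = 1.732051 - 0.000000/3.464102 = 1.732051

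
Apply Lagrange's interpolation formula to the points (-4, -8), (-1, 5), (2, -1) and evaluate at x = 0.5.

Lagrange interpolation formula:
P(x) = Σ yᵢ × Lᵢ(x)
where Lᵢ(x) = Π_{j≠i} (x - xⱼ)/(xᵢ - xⱼ)

L_0(0.5) = (0.5 - (-1))/(-4 - (-1)) × (0.5 - 2)/(-4 - 2) = -0.125000
L_1(0.5) = (0.5 - (-4))/(-1 - (-4)) × (0.5 - 2)/(-1 - 2) = 0.750000
L_2(0.5) = (0.5 - (-4))/(2 - (-4)) × (0.5 - (-1))/(2 - (-1)) = 0.375000

P(0.5) = (-8)×L_0(0.5) + 5×L_1(0.5) + (-1)×L_2(0.5)
P(0.5) = 4.375000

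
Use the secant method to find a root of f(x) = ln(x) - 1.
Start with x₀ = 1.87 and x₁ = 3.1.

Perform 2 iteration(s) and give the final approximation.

f(x) = ln(x) - 1
x₀ = 1.87, x₁ = 3.1

Secant formula: x_{n+1} = x_n - f(x_n)(x_n - x_{n-1})/(f(x_n) - f(x_{n-1}))

Iteration 1:
  f(1.870000) = -0.374062
  f(3.100000) = 0.131402
  x_2 = 3.100000 - 0.131402×(3.100000 - 1.870000)/(0.131402 - (-0.374062))
       = 2.780245
Iteration 2:
  f(3.100000) = 0.131402
  f(2.780245) = 0.022539
  x_3 = 2.780245 - 0.022539×(2.780245 - 3.100000)/(0.022539 - 0.131402)
       = 2.714043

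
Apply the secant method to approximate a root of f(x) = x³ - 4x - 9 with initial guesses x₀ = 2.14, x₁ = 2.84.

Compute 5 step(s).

f(x) = x³ - 4x - 9
x₀ = 2.14, x₁ = 2.84

Secant formula: x_{n+1} = x_n - f(x_n)(x_n - x_{n-1})/(f(x_n) - f(x_{n-1}))

Iteration 1:
  f(2.140000) = -7.759656
  f(2.840000) = 2.546304
  x_2 = 2.840000 - 2.546304×(2.840000 - 2.140000)/(2.546304 - (-7.759656))
       = 2.667050
Iteration 2:
  f(2.840000) = 2.546304
  f(2.667050) = -0.697053
  x_3 = 2.667050 - (-0.697053)×(2.667050 - 2.840000)/(-0.697053 - 2.546304)
       = 2.704220
Iteration 3:
  f(2.667050) = -0.697053
  f(2.704220) = -0.041442
  x_4 = 2.704220 - (-0.041442)×(2.704220 - 2.667050)/(-0.041442 - (-0.697053))
       = 2.706570
Iteration 4:
  f(2.704220) = -0.041442
  f(2.706570) = 0.000750
  x_5 = 2.706570 - 0.000750×(2.706570 - 2.704220)/(0.000750 - (-0.041442))
       = 2.706528
Iteration 5:
  f(2.706570) = 0.000750
  f(2.706528) = -0.000001
  x_6 = 2.706528 - (-0.000001)×(2.706528 - 2.706570)/(-0.000001 - 0.000750)
       = 2.706528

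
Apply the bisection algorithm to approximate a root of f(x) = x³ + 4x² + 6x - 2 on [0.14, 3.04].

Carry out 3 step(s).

f(x) = x³ + 4x² + 6x - 2
Initial interval: [0.14, 3.04]

Iteration 1:
  c_1 = (0.140000 + 3.040000)/2 = 1.590000
  f(c_1) = f(1.590000) = 21.672079
  f(a) × f(c) < 0, new interval: [0.140000, 1.590000]
Iteration 2:
  c_2 = (0.140000 + 1.590000)/2 = 0.865000
  f(c_2) = f(0.865000) = 6.830115
  f(a) × f(c) < 0, new interval: [0.140000, 0.865000]
Iteration 3:
  c_3 = (0.140000 + 0.865000)/2 = 0.502500
  f(c_3) = f(0.502500) = 2.151909
  f(a) × f(c) < 0, new interval: [0.140000, 0.502500]

After 3 iteration(s), the approximation is c_3 = 0.502500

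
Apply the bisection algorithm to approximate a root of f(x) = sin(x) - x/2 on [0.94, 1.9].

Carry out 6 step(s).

f(x) = sin(x) - x/2
Initial interval: [0.94, 1.9]

Iteration 1:
  c_1 = (0.940000 + 1.900000)/2 = 1.420000
  f(c_1) = f(1.420000) = 0.278652
  f(a) × f(c) ≥ 0, new interval: [1.420000, 1.900000]
Iteration 2:
  c_2 = (1.420000 + 1.900000)/2 = 1.660000
  f(c_2) = f(1.660000) = 0.166024
  f(a) × f(c) ≥ 0, new interval: [1.660000, 1.900000]
Iteration 3:
  c_3 = (1.660000 + 1.900000)/2 = 1.780000
  f(c_3) = f(1.780000) = 0.088197
  f(a) × f(c) ≥ 0, new interval: [1.780000, 1.900000]
Iteration 4:
  c_4 = (1.780000 + 1.900000)/2 = 1.840000
  f(c_4) = f(1.840000) = 0.043983
  f(a) × f(c) ≥ 0, new interval: [1.840000, 1.900000]
Iteration 5:
  c_5 = (1.840000 + 1.900000)/2 = 1.870000
  f(c_5) = f(1.870000) = 0.020572
  f(a) × f(c) ≥ 0, new interval: [1.870000, 1.900000]
Iteration 6:
  c_6 = (1.870000 + 1.900000)/2 = 1.885000
  f(c_6) = f(1.885000) = 0.008543
  f(a) × f(c) ≥ 0, new interval: [1.885000, 1.900000]

After 6 iteration(s), the approximation is c_6 = 1.885000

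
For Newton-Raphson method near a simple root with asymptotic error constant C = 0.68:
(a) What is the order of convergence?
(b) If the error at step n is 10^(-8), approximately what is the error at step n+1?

(a) Newton-Raphson has quadratic (order 2) convergence near simple roots.
    This means |e_{n+1}| ≈ C|e_n|².

(b) With |e_n| = 10^(-8) and C = 0.68:
    |e_{n+1}| ≈ 0.68 × (10^(-8))² = 0.68 × 10^(-16)

(a) 2 (quadratic); (b) |e_{n+1}| ≈ 6.800e-17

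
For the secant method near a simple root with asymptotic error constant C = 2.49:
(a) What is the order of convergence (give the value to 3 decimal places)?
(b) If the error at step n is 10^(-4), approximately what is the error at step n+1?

(a) Secant method has superlinear convergence with order φ = (1+√5)/2 ≈ 1.618.
    This means |e_{n+1}| ≈ C|e_n|^1.618.

(b) With |e_n| = 10^(-4) and C = 2.49:
    |e_{n+1}| ≈ 2.49 × (10^(-4))^1.618 = 2.49 × 10^(-6.47)

(a) ≈ 1.618 (golden ratio); (b) |e_{n+1}| ≈ 8.396e-07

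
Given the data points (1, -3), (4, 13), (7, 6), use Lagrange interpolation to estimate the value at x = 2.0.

Lagrange interpolation formula:
P(x) = Σ yᵢ × Lᵢ(x)
where Lᵢ(x) = Π_{j≠i} (x - xⱼ)/(xᵢ - xⱼ)

L_0(2.0) = (2.0 - 4)/(1 - 4) × (2.0 - 7)/(1 - 7) = 0.555556
L_1(2.0) = (2.0 - 1)/(4 - 1) × (2.0 - 7)/(4 - 7) = 0.555556
L_2(2.0) = (2.0 - 1)/(7 - 1) × (2.0 - 4)/(7 - 4) = -0.111111

P(2.0) = (-3)×L_0(2.0) + 13×L_1(2.0) + 6×L_2(2.0)
P(2.0) = 4.888889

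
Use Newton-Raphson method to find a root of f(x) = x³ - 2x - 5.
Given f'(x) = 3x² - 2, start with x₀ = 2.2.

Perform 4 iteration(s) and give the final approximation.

f(x) = x³ - 2x - 5
f'(x) = 3x² - 2
x₀ = 2.2

Newton-Raphson formula: x_{n+1} = x_n - f(x_n)/f'(x_n)

Iteration 1:
  f(2.200000) = 1.248000
  f'(2.200000) = 12.520000
  x_1 = 2.200000 - 1.248000/12.520000 = 2.100319
Iteration 2:
  f(2.100319) = 0.064589
  f'(2.100319) = 11.234026
  x_2 = 2.100319 - 0.064589/11.234026 = 2.094570
Iteration 3:
  f(2.094570) = 0.000208
  f'(2.094570) = 11.161672
  x_3 = 2.094570 - 0.000208/11.161672 = 2.094551
Iteration 4:
  f(2.094551) = 0.000000
  f'(2.094551) = 11.161438
  x_4 = 2.094551 - 0.000000/11.161438 = 2.094551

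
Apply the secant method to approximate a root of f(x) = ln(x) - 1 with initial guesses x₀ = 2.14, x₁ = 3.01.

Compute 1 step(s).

f(x) = ln(x) - 1
x₀ = 2.14, x₁ = 3.01

Secant formula: x_{n+1} = x_n - f(x_n)(x_n - x_{n-1})/(f(x_n) - f(x_{n-1}))

Iteration 1:
  f(2.140000) = -0.239194
  f(3.010000) = 0.101940
  x_2 = 3.010000 - 0.101940×(3.010000 - 2.140000)/(0.101940 - (-0.239194))
       = 2.750021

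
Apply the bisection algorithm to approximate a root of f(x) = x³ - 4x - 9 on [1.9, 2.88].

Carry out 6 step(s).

f(x) = x³ - 4x - 9
Initial interval: [1.9, 2.88]

Iteration 1:
  c_1 = (1.900000 + 2.880000)/2 = 2.390000
  f(c_1) = f(2.390000) = -4.908081
  f(a) × f(c) ≥ 0, new interval: [2.390000, 2.880000]
Iteration 2:
  c_2 = (2.390000 + 2.880000)/2 = 2.635000
  f(c_2) = f(2.635000) = -1.244602
  f(a) × f(c) ≥ 0, new interval: [2.635000, 2.880000]
Iteration 3:
  c_3 = (2.635000 + 2.880000)/2 = 2.757500
  f(c_3) = f(2.757500) = 0.937496
  f(a) × f(c) < 0, new interval: [2.635000, 2.757500]
Iteration 4:
  c_4 = (2.635000 + 2.757500)/2 = 2.696250
  f(c_4) = f(2.696250) = -0.183899
  f(a) × f(c) ≥ 0, new interval: [2.696250, 2.757500]
Iteration 5:
  c_5 = (2.696250 + 2.757500)/2 = 2.726875
  f(c_5) = f(2.726875) = 0.369126
  f(a) × f(c) < 0, new interval: [2.696250, 2.726875]
Iteration 6:
  c_6 = (2.696250 + 2.726875)/2 = 2.711562
  f(c_6) = f(2.711562) = 0.090706
  f(a) × f(c) < 0, new interval: [2.696250, 2.711562]

After 6 iteration(s), the approximation is c_6 = 2.711562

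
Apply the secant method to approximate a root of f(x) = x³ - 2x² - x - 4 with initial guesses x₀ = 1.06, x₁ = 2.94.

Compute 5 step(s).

f(x) = x³ - 2x² - x - 4
x₀ = 1.06, x₁ = 2.94

Secant formula: x_{n+1} = x_n - f(x_n)(x_n - x_{n-1})/(f(x_n) - f(x_{n-1}))

Iteration 1:
  f(1.060000) = -6.116184
  f(2.940000) = 1.184984
  x_2 = 2.940000 - 1.184984×(2.940000 - 1.060000)/(1.184984 - (-6.116184))
       = 2.634875
Iteration 2:
  f(2.940000) = 1.184984
  f(2.634875) = -2.227215
  x_3 = 2.634875 - (-2.227215)×(2.634875 - 2.940000)/(-2.227215 - 1.184984)
       = 2.834037
Iteration 3:
  f(2.634875) = -2.227215
  f(2.834037) = -0.135253
  x_4 = 2.834037 - (-0.135253)×(2.834037 - 2.634875)/(-0.135253 - (-2.227215))
       = 2.846913
Iteration 4:
  f(2.834037) = -0.135253
  f(2.846913) = 0.017244
  x_5 = 2.846913 - 0.017244×(2.846913 - 2.834037)/(0.017244 - (-0.135253))
       = 2.845457
Iteration 5:
  f(2.846913) = 0.017244
  f(2.845457) = -0.000109
  x_6 = 2.845457 - (-0.000109)×(2.845457 - 2.846913)/(-0.000109 - 0.017244)
       = 2.845466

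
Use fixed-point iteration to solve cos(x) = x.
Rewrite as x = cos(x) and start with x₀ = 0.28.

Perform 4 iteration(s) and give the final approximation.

Equation: cos(x) = x
Fixed-point form: x = cos(x)
x₀ = 0.28

x_1 = g(0.280000) = 0.961055
x_2 = g(0.961055) = 0.572655
x_3 = g(0.572655) = 0.840465
x_4 = g(0.840465) = 0.667116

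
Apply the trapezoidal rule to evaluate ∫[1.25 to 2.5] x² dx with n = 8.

f(x) = x²
a = 1.25, b = 2.5, n = 8
h = (b - a)/n = 0.156250

Trapezoidal rule: (h/2)[f(x₀) + 2f(x₁) + 2f(x₂) + ... + f(xₙ)]

x_0 = 1.2500, f(x_0) = 1.562500, coefficient = 1
x_1 = 1.4062, f(x_1) = 1.977539, coefficient = 2
x_2 = 1.5625, f(x_2) = 2.441406, coefficient = 2
x_3 = 1.7188, f(x_3) = 2.954102, coefficient = 2
x_4 = 1.8750, f(x_4) = 3.515625, coefficient = 2
x_5 = 2.0312, f(x_5) = 4.125977, coefficient = 2
x_6 = 2.1875, f(x_6) = 4.785156, coefficient = 2
x_7 = 2.3438, f(x_7) = 5.493164, coefficient = 2
x_8 = 2.5000, f(x_8) = 6.250000, coefficient = 1

I ≈ (0.156250/2) × 58.398438 = 4.562378
Exact value: 4.557292
Error: 0.005086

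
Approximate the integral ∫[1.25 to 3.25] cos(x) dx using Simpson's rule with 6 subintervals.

f(x) = cos(x)
a = 1.25, b = 3.25, n = 6
h = (b - a)/n = 0.333333

Simpson's rule: (h/3)[f(x₀) + 4f(x₁) + 2f(x₂) + ... + f(xₙ)]

x_0 = 1.2500, f(x_0) = 0.315322, coefficient = 1
x_1 = 1.5833, f(x_1) = -0.012537, coefficient = 4
x_2 = 1.9167, f(x_2) = -0.339016, coefficient = 2
x_3 = 2.2500, f(x_3) = -0.628174, coefficient = 4
x_4 = 2.5833, f(x_4) = -0.848178, coefficient = 2
x_5 = 2.9167, f(x_5) = -0.974811, coefficient = 4
x_6 = 3.2500, f(x_6) = -0.994130, coefficient = 1

I ≈ (0.333333/3) × -9.515279 = -1.057253
Exact value: -1.057180
Error: 0.000073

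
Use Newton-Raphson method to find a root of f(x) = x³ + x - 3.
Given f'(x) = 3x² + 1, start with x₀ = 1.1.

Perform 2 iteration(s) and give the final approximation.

f(x) = x³ + x - 3
f'(x) = 3x² + 1
x₀ = 1.1

Newton-Raphson formula: x_{n+1} = x_n - f(x_n)/f'(x_n)

Iteration 1:
  f(1.100000) = -0.569000
  f'(1.100000) = 4.630000
  x_1 = 1.100000 - (-0.569000)/4.630000 = 1.222894
Iteration 2:
  f(1.222894) = 0.051696
  f'(1.222894) = 5.486410
  x_2 = 1.222894 - 0.051696/5.486410 = 1.213472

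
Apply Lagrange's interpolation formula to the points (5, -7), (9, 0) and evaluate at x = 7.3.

Lagrange interpolation formula:
P(x) = Σ yᵢ × Lᵢ(x)
where Lᵢ(x) = Π_{j≠i} (x - xⱼ)/(xᵢ - xⱼ)

L_0(7.3) = (7.3 - 9)/(5 - 9) = 0.425000
L_1(7.3) = (7.3 - 5)/(9 - 5) = 0.575000

P(7.3) = (-7)×L_0(7.3) + 0×L_1(7.3)
P(7.3) = -2.975000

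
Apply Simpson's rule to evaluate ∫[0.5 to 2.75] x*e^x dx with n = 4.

f(x) = x*e^x
a = 0.5, b = 2.75, n = 4
h = (b - a)/n = 0.562500

Simpson's rule: (h/3)[f(x₀) + 4f(x₁) + 2f(x₂) + ... + f(xₙ)]

x_0 = 0.5000, f(x_0) = 0.824361, coefficient = 1
x_1 = 1.0625, f(x_1) = 3.074446, coefficient = 4
x_2 = 1.6250, f(x_2) = 8.252431, coefficient = 2
x_3 = 2.1875, f(x_3) = 19.496975, coefficient = 4
x_4 = 2.7500, f(x_4) = 43.017238, coefficient = 1

I ≈ (0.562500/3) × 150.632144 = 28.243527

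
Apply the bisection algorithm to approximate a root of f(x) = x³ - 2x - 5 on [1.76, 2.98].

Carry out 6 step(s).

f(x) = x³ - 2x - 5
Initial interval: [1.76, 2.98]

Iteration 1:
  c_1 = (1.760000 + 2.980000)/2 = 2.370000
  f(c_1) = f(2.370000) = 3.572053
  f(a) × f(c) < 0, new interval: [1.760000, 2.370000]
Iteration 2:
  c_2 = (1.760000 + 2.370000)/2 = 2.065000
  f(c_2) = f(2.065000) = -0.324375
  f(a) × f(c) ≥ 0, new interval: [2.065000, 2.370000]
Iteration 3:
  c_3 = (2.065000 + 2.370000)/2 = 2.217500
  f(c_3) = f(2.217500) = 1.469127
  f(a) × f(c) < 0, new interval: [2.065000, 2.217500]
Iteration 4:
  c_4 = (2.065000 + 2.217500)/2 = 2.141250
  f(c_4) = f(2.141250) = 0.535028
  f(a) × f(c) < 0, new interval: [2.065000, 2.141250]
Iteration 5:
  c_5 = (2.065000 + 2.141250)/2 = 2.103125
  f(c_5) = f(2.103125) = 0.096155
  f(a) × f(c) < 0, new interval: [2.065000, 2.103125]
Iteration 6:
  c_6 = (2.065000 + 2.103125)/2 = 2.084062
  f(c_6) = f(2.084062) = -0.116382
  f(a) × f(c) ≥ 0, new interval: [2.084062, 2.103125]

After 6 iteration(s), the approximation is c_6 = 2.084062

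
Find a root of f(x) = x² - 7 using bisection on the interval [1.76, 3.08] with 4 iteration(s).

f(x) = x² - 7
Initial interval: [1.76, 3.08]

Iteration 1:
  c_1 = (1.760000 + 3.080000)/2 = 2.420000
  f(c_1) = f(2.420000) = -1.143600
  f(a) × f(c) ≥ 0, new interval: [2.420000, 3.080000]
Iteration 2:
  c_2 = (2.420000 + 3.080000)/2 = 2.750000
  f(c_2) = f(2.750000) = 0.562500
  f(a) × f(c) < 0, new interval: [2.420000, 2.750000]
Iteration 3:
  c_3 = (2.420000 + 2.750000)/2 = 2.585000
  f(c_3) = f(2.585000) = -0.317775
  f(a) × f(c) ≥ 0, new interval: [2.585000, 2.750000]
Iteration 4:
  c_4 = (2.585000 + 2.750000)/2 = 2.667500
  f(c_4) = f(2.667500) = 0.115556
  f(a) × f(c) < 0, new interval: [2.585000, 2.667500]

After 4 iteration(s), the approximation is c_4 = 2.667500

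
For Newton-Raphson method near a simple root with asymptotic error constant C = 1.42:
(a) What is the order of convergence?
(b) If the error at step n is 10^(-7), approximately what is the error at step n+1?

(a) Newton-Raphson has quadratic (order 2) convergence near simple roots.
    This means |e_{n+1}| ≈ C|e_n|².

(b) With |e_n| = 10^(-7) and C = 1.42:
    |e_{n+1}| ≈ 1.42 × (10^(-7))² = 1.42 × 10^(-14)

(a) 2 (quadratic); (b) |e_{n+1}| ≈ 1.420e-14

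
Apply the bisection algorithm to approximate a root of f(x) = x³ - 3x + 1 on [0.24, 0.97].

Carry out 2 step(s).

f(x) = x³ - 3x + 1
Initial interval: [0.24, 0.97]

Iteration 1:
  c_1 = (0.240000 + 0.970000)/2 = 0.605000
  f(c_1) = f(0.605000) = -0.593555
  f(a) × f(c) < 0, new interval: [0.240000, 0.605000]
Iteration 2:
  c_2 = (0.240000 + 0.605000)/2 = 0.422500
  f(c_2) = f(0.422500) = -0.192081
  f(a) × f(c) < 0, new interval: [0.240000, 0.422500]

After 2 iteration(s), the approximation is c_2 = 0.422500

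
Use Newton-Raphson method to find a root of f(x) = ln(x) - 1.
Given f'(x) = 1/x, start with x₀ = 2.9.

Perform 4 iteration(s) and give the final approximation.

f(x) = ln(x) - 1
f'(x) = 1/x
x₀ = 2.9

Newton-Raphson formula: x_{n+1} = x_n - f(x_n)/f'(x_n)

Iteration 1:
  f(2.900000) = 0.064711
  f'(2.900000) = 0.344828
  x_1 = 2.900000 - 0.064711/0.344828 = 2.712339
Iteration 2:
  f(2.712339) = -0.002189
  f'(2.712339) = 0.368685
  x_2 = 2.712339 - (-0.002189)/0.368685 = 2.718275
Iteration 3:
  f(2.718275) = -0.000002
  f'(2.718275) = 0.367880
  x_3 = 2.718275 - (-0.000002)/0.367880 = 2.718282
Iteration 4:
  f(2.718282) = 0.000000
  f'(2.718282) = 0.367879
  x_4 = 2.718282 - 0.000000/0.367879 = 2.718282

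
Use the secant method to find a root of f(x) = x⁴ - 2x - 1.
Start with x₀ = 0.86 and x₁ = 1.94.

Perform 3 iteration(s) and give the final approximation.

f(x) = x⁴ - 2x - 1
x₀ = 0.86, x₁ = 1.94

Secant formula: x_{n+1} = x_n - f(x_n)(x_n - x_{n-1})/(f(x_n) - f(x_{n-1}))

Iteration 1:
  f(0.860000) = -2.172992
  f(1.940000) = 9.284685
  x_2 = 1.940000 - 9.284685×(1.940000 - 0.860000)/(9.284685 - (-2.172992))
       = 1.064826
Iteration 2:
  f(1.940000) = 9.284685
  f(1.064826) = -1.844026
  x_3 = 1.064826 - (-1.844026)×(1.064826 - 1.940000)/(-1.844026 - 9.284685)
       = 1.209842
Iteration 3:
  f(1.064826) = -1.844026
  f(1.209842) = -1.277213
  x_4 = 1.209842 - (-1.277213)×(1.209842 - 1.064826)/(-1.277213 - (-1.844026))
       = 1.536611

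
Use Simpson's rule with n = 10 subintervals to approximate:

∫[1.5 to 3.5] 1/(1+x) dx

f(x) = 1/(1+x)
a = 1.5, b = 3.5, n = 10
h = (b - a)/n = 0.200000

Simpson's rule: (h/3)[f(x₀) + 4f(x₁) + 2f(x₂) + ... + f(xₙ)]

x_0 = 1.5000, f(x_0) = 0.400000, coefficient = 1
x_1 = 1.7000, f(x_1) = 0.370370, coefficient = 4
x_2 = 1.9000, f(x_2) = 0.344828, coefficient = 2
x_3 = 2.1000, f(x_3) = 0.322581, coefficient = 4
x_4 = 2.3000, f(x_4) = 0.303030, coefficient = 2
x_5 = 2.5000, f(x_5) = 0.285714, coefficient = 4
x_6 = 2.7000, f(x_6) = 0.270270, coefficient = 2
x_7 = 2.9000, f(x_7) = 0.256410, coefficient = 4
x_8 = 3.1000, f(x_8) = 0.243902, coefficient = 2
x_9 = 3.3000, f(x_9) = 0.232558, coefficient = 4
x_10 = 3.5000, f(x_10) = 0.222222, coefficient = 1

I ≈ (0.200000/3) × 8.816818 = 0.587788
Exact value: 0.587787
Error: 0.000001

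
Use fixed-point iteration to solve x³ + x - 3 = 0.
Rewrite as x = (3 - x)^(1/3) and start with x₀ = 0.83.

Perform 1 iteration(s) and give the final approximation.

Equation: x³ + x - 3 = 0
Fixed-point form: x = (3 - x)^(1/3)
x₀ = 0.83

x_1 = g(0.830000) = 1.294653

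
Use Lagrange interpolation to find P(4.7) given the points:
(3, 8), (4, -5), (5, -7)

Lagrange interpolation formula:
P(x) = Σ yᵢ × Lᵢ(x)
where Lᵢ(x) = Π_{j≠i} (x - xⱼ)/(xᵢ - xⱼ)

L_0(4.7) = (4.7 - 4)/(3 - 4) × (4.7 - 5)/(3 - 5) = -0.105000
L_1(4.7) = (4.7 - 3)/(4 - 3) × (4.7 - 5)/(4 - 5) = 0.510000
L_2(4.7) = (4.7 - 3)/(5 - 3) × (4.7 - 4)/(5 - 4) = 0.595000

P(4.7) = 8×L_0(4.7) + (-5)×L_1(4.7) + (-7)×L_2(4.7)
P(4.7) = -7.555000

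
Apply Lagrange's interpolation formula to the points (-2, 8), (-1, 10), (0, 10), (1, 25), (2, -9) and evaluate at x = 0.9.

Lagrange interpolation formula:
P(x) = Σ yᵢ × Lᵢ(x)
where Lᵢ(x) = Π_{j≠i} (x - xⱼ)/(xᵢ - xⱼ)

L_0(0.9) = (0.9 - (-1))/(-2 - (-1)) × (0.9 - 0)/(-2 - 0) × (0.9 - 1)/(-2 - 1) × (0.9 - 2)/(-2 - 2) = 0.007837
L_1(0.9) = (0.9 - (-2))/(-1 - (-2)) × (0.9 - 0)/(-1 - 0) × (0.9 - 1)/(-1 - 1) × (0.9 - 2)/(-1 - 2) = -0.047850
L_2(0.9) = (0.9 - (-2))/(0 - (-2)) × (0.9 - (-1))/(0 - (-1)) × (0.9 - 1)/(0 - 1) × (0.9 - 2)/(0 - 2) = 0.151525
L_3(0.9) = (0.9 - (-2))/(1 - (-2)) × (0.9 - (-1))/(1 - (-1)) × (0.9 - 0)/(1 - 0) × (0.9 - 2)/(1 - 2) = 0.909150
L_4(0.9) = (0.9 - (-2))/(2 - (-2)) × (0.9 - (-1))/(2 - (-1)) × (0.9 - 0)/(2 - 0) × (0.9 - 1)/(2 - 1) = -0.020662

P(0.9) = 8×L_0(0.9) + 10×L_1(0.9) + 10×L_2(0.9) + 25×L_3(0.9) + (-9)×L_4(0.9)
P(0.9) = 24.014163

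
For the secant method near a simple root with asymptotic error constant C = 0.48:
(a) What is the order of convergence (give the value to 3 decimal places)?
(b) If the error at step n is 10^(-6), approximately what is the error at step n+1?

(a) Secant method has superlinear convergence with order φ = (1+√5)/2 ≈ 1.618.
    This means |e_{n+1}| ≈ C|e_n|^1.618.

(b) With |e_n| = 10^(-6) and C = 0.48:
    |e_{n+1}| ≈ 0.48 × (10^(-6))^1.618 = 0.48 × 10^(-9.71)

(a) ≈ 1.618 (golden ratio); (b) |e_{n+1}| ≈ 9.398e-11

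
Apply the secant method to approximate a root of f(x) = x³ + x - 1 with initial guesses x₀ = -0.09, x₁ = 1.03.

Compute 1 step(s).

f(x) = x³ + x - 1
x₀ = -0.09, x₁ = 1.03

Secant formula: x_{n+1} = x_n - f(x_n)(x_n - x_{n-1})/(f(x_n) - f(x_{n-1}))

Iteration 1:
  f(-0.090000) = -1.090729
  f(1.030000) = 1.122727
  x_2 = 1.030000 - 1.122727×(1.030000 - (-0.090000))/(1.122727 - (-1.090729))
       = 0.461905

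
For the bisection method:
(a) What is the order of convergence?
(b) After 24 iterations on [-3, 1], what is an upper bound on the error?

(a) Bisection has linear (order 1) convergence; the error is halved each step.

(b) Error bound = (b-a)/2^n = (1 - (-3))/2^{24}
    = 4/2^{24}

(a) 1 (linear); (b) error ≤ 2.38e-07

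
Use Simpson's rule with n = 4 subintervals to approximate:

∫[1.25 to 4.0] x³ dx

f(x) = x³
a = 1.25, b = 4.0, n = 4
h = (b - a)/n = 0.687500

Simpson's rule: (h/3)[f(x₀) + 4f(x₁) + 2f(x₂) + ... + f(xₙ)]

x_0 = 1.2500, f(x_0) = 1.953125, coefficient = 1
x_1 = 1.9375, f(x_1) = 7.273193, coefficient = 4
x_2 = 2.6250, f(x_2) = 18.087891, coefficient = 2
x_3 = 3.3125, f(x_3) = 36.346924, coefficient = 4
x_4 = 4.0000, f(x_4) = 64.000000, coefficient = 1

I ≈ (0.687500/3) × 276.609375 = 63.389648
Exact value: 63.389648
Error: 0.000000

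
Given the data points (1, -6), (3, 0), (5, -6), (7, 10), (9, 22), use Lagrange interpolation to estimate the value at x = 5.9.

Lagrange interpolation formula:
P(x) = Σ yᵢ × Lᵢ(x)
where Lᵢ(x) = Π_{j≠i} (x - xⱼ)/(xᵢ - xⱼ)

L_0(5.9) = (5.9 - 3)/(1 - 3) × (5.9 - 5)/(1 - 5) × (5.9 - 7)/(1 - 7) × (5.9 - 9)/(1 - 9) = 0.023177
L_1(5.9) = (5.9 - 1)/(3 - 1) × (5.9 - 5)/(3 - 5) × (5.9 - 7)/(3 - 7) × (5.9 - 9)/(3 - 9) = -0.156647
L_2(5.9) = (5.9 - 1)/(5 - 1) × (5.9 - 3)/(5 - 3) × (5.9 - 7)/(5 - 7) × (5.9 - 9)/(5 - 9) = 0.757127
L_3(5.9) = (5.9 - 1)/(7 - 1) × (5.9 - 3)/(7 - 3) × (5.9 - 5)/(7 - 5) × (5.9 - 9)/(7 - 9) = 0.412978
L_4(5.9) = (5.9 - 1)/(9 - 1) × (5.9 - 3)/(9 - 3) × (5.9 - 5)/(9 - 5) × (5.9 - 7)/(9 - 7) = -0.036635

P(5.9) = (-6)×L_0(5.9) + 0×L_1(5.9) + (-6)×L_2(5.9) + 10×L_3(5.9) + 22×L_4(5.9)
P(5.9) = -1.358016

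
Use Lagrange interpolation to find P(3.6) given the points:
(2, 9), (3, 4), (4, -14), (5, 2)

Lagrange interpolation formula:
P(x) = Σ yᵢ × Lᵢ(x)
where Lᵢ(x) = Π_{j≠i} (x - xⱼ)/(xᵢ - xⱼ)

L_0(3.6) = (3.6 - 3)/(2 - 3) × (3.6 - 4)/(2 - 4) × (3.6 - 5)/(2 - 5) = -0.056000
L_1(3.6) = (3.6 - 2)/(3 - 2) × (3.6 - 4)/(3 - 4) × (3.6 - 5)/(3 - 5) = 0.448000
L_2(3.6) = (3.6 - 2)/(4 - 2) × (3.6 - 3)/(4 - 3) × (3.6 - 5)/(4 - 5) = 0.672000
L_3(3.6) = (3.6 - 2)/(5 - 2) × (3.6 - 3)/(5 - 3) × (3.6 - 4)/(5 - 4) = -0.064000

P(3.6) = 9×L_0(3.6) + 4×L_1(3.6) + (-14)×L_2(3.6) + 2×L_3(3.6)
P(3.6) = -8.248000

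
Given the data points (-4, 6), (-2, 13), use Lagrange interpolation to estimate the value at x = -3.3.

Lagrange interpolation formula:
P(x) = Σ yᵢ × Lᵢ(x)
where Lᵢ(x) = Π_{j≠i} (x - xⱼ)/(xᵢ - xⱼ)

L_0(-3.3) = (-3.3 - (-2))/(-4 - (-2)) = 0.650000
L_1(-3.3) = (-3.3 - (-4))/(-2 - (-4)) = 0.350000

P(-3.3) = 6×L_0(-3.3) + 13×L_1(-3.3)
P(-3.3) = 8.450000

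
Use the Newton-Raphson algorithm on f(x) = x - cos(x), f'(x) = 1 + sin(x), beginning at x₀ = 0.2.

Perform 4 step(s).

f(x) = x - cos(x)
f'(x) = 1 + sin(x)
x₀ = 0.2

Newton-Raphson formula: x_{n+1} = x_n - f(x_n)/f'(x_n)

Iteration 1:
  f(0.200000) = -0.780067
  f'(0.200000) = 1.198669
  x_1 = 0.200000 - (-0.780067)/1.198669 = 0.850777
Iteration 2:
  f(0.850777) = 0.191378
  f'(0.850777) = 1.751793
  x_2 = 0.850777 - 0.191378/1.751793 = 0.741530
Iteration 3:
  f(0.741530) = 0.004094
  f'(0.741530) = 1.675417
  x_3 = 0.741530 - 0.004094/1.675417 = 0.739086
Iteration 4:
  f(0.739086) = 0.000002
  f'(0.739086) = 1.673613
  x_4 = 0.739086 - 0.000002/1.673613 = 0.739085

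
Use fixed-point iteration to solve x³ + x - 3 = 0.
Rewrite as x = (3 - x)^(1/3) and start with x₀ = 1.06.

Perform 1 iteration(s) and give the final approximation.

Equation: x³ + x - 3 = 0
Fixed-point form: x = (3 - x)^(1/3)
x₀ = 1.06

x_1 = g(1.060000) = 1.247194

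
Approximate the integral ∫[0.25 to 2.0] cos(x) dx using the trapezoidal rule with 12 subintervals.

f(x) = cos(x)
a = 0.25, b = 2.0, n = 12
h = (b - a)/n = 0.145833

Trapezoidal rule: (h/2)[f(x₀) + 2f(x₁) + 2f(x₂) + ... + f(xₙ)]

x_0 = 0.2500, f(x_0) = 0.968912, coefficient = 1
x_1 = 0.3958, f(x_1) = 0.922676, coefficient = 2
x_2 = 0.5417, f(x_2) = 0.856851, coefficient = 2
x_3 = 0.6875, f(x_3) = 0.772835, coefficient = 2
x_4 = 0.8333, f(x_4) = 0.672412, coefficient = 2
x_5 = 0.9792, f(x_5) = 0.557714, coefficient = 2
x_6 = 1.1250, f(x_6) = 0.431177, coefficient = 2
x_7 = 1.2708, f(x_7) = 0.295485, coefficient = 2
x_8 = 1.4167, f(x_8) = 0.153520, coefficient = 2
x_9 = 1.5625, f(x_9) = 0.008296, coefficient = 2
x_10 = 1.7083, f(x_10) = -0.137104, coefficient = 2
x_11 = 1.8542, f(x_11) = -0.279593, coefficient = 2
x_12 = 2.0000, f(x_12) = -0.416147, coefficient = 1

I ≈ (0.145833/2) × 9.061303 = 0.660720
Exact value: 0.661893
Error: 0.001173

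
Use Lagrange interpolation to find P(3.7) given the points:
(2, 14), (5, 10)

Lagrange interpolation formula:
P(x) = Σ yᵢ × Lᵢ(x)
where Lᵢ(x) = Π_{j≠i} (x - xⱼ)/(xᵢ - xⱼ)

L_0(3.7) = (3.7 - 5)/(2 - 5) = 0.433333
L_1(3.7) = (3.7 - 2)/(5 - 2) = 0.566667

P(3.7) = 14×L_0(3.7) + 10×L_1(3.7)
P(3.7) = 11.733333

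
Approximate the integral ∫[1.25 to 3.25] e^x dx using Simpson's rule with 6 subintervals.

f(x) = e^x
a = 1.25, b = 3.25, n = 6
h = (b - a)/n = 0.333333

Simpson's rule: (h/3)[f(x₀) + 4f(x₁) + 2f(x₂) + ... + f(xₙ)]

x_0 = 1.2500, f(x_0) = 3.490343, coefficient = 1
x_1 = 1.5833, f(x_1) = 4.871166, coefficient = 4
x_2 = 1.9167, f(x_2) = 6.798260, coefficient = 2
x_3 = 2.2500, f(x_3) = 9.487736, coefficient = 4
x_4 = 2.5833, f(x_4) = 13.241202, coefficient = 2
x_5 = 2.9167, f(x_5) = 18.479586, coefficient = 4
x_6 = 3.2500, f(x_6) = 25.790340, coefficient = 1

I ≈ (0.333333/3) × 200.713558 = 22.301506
Exact value: 22.299997
Error: 0.001509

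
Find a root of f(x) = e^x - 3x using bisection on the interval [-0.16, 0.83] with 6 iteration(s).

f(x) = e^x - 3x
Initial interval: [-0.16, 0.83]

Iteration 1:
  c_1 = (-0.160000 + 0.830000)/2 = 0.335000
  f(c_1) = f(0.335000) = 0.392940
  f(a) × f(c) ≥ 0, new interval: [0.335000, 0.830000]
Iteration 2:
  c_2 = (0.335000 + 0.830000)/2 = 0.582500
  f(c_2) = f(0.582500) = 0.043009
  f(a) × f(c) ≥ 0, new interval: [0.582500, 0.830000]
Iteration 3:
  c_3 = (0.582500 + 0.830000)/2 = 0.706250
  f(c_3) = f(0.706250) = -0.092372
  f(a) × f(c) < 0, new interval: [0.582500, 0.706250]
Iteration 4:
  c_4 = (0.582500 + 0.706250)/2 = 0.644375
  f(c_4) = f(0.644375) = -0.028329
  f(a) × f(c) < 0, new interval: [0.582500, 0.644375]
Iteration 5:
  c_5 = (0.582500 + 0.644375)/2 = 0.613438
  f(c_5) = f(0.613438) = 0.006456
  f(a) × f(c) ≥ 0, new interval: [0.613438, 0.644375]
Iteration 6:
  c_6 = (0.613438 + 0.644375)/2 = 0.628906
  f(c_6) = f(0.628906) = -0.011161
  f(a) × f(c) < 0, new interval: [0.613438, 0.628906]

After 6 iteration(s), the approximation is c_6 = 0.628906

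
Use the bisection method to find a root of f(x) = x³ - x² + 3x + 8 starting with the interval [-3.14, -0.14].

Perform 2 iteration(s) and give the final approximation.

f(x) = x³ - x² + 3x + 8
Initial interval: [-3.14, -0.14]

Iteration 1:
  c_1 = (-3.140000 + (-0.140000))/2 = -1.640000
  f(c_1) = f(-1.640000) = -4.020544
  f(a) × f(c) ≥ 0, new interval: [-1.640000, -0.140000]
Iteration 2:
  c_2 = (-1.640000 + (-0.140000))/2 = -0.890000
  f(c_2) = f(-0.890000) = 3.832931
  f(a) × f(c) < 0, new interval: [-1.640000, -0.890000]

After 2 iteration(s), the approximation is c_2 = -0.890000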